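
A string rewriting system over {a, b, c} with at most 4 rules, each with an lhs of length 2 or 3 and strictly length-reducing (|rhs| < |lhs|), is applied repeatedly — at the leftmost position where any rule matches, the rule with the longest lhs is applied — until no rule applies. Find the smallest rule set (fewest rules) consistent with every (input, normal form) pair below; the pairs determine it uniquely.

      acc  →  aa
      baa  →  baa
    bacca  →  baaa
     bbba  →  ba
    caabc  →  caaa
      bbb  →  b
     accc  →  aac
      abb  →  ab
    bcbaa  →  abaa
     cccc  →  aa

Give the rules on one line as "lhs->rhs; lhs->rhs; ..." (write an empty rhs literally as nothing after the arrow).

bb->b; bc->a; cc->a

  | acc => aa
  | baa
  | bacca => baaa
  | bbba => bba => ba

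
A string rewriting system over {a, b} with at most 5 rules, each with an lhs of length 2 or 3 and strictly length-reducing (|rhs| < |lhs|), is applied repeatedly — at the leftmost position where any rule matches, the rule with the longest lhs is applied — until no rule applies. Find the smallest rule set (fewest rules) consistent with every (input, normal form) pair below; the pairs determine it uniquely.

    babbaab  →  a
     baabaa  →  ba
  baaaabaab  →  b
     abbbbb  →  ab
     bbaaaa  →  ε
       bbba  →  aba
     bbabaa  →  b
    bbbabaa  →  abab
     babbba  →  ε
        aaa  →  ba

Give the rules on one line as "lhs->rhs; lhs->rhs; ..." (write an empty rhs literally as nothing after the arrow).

  | babbaab => baab => bb => a
  | baabaa => bbaa => aaa => ba
  | baaaabaab => bbaabaab => aaabaab => babaab => babb => b
  | abbbbb => bbb => ab

aa->; aaa->ba; abb->; bb->a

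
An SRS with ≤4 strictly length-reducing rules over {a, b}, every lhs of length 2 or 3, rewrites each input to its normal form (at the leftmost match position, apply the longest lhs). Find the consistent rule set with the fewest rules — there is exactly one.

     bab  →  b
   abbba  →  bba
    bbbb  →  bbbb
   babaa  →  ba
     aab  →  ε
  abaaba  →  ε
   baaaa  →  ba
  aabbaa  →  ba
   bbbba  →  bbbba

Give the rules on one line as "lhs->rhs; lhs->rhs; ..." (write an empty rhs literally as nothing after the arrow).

  | bab => b
  | abbba => bba
  | bbbb
  | babaa => ba

aa->a; ab->; aba->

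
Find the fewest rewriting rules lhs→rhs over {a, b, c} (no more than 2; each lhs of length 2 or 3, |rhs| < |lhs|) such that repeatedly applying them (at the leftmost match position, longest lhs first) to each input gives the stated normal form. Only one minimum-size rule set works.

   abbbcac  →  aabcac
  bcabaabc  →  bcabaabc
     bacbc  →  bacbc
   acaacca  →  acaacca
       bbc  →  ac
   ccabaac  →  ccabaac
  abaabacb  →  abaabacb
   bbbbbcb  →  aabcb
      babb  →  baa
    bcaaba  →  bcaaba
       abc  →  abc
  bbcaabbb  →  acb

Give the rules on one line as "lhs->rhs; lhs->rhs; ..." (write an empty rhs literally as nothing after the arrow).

  | abbbcac => aabcac
  | bcabaabc
  | bacbc
  | acaacca

aaa->; bb->a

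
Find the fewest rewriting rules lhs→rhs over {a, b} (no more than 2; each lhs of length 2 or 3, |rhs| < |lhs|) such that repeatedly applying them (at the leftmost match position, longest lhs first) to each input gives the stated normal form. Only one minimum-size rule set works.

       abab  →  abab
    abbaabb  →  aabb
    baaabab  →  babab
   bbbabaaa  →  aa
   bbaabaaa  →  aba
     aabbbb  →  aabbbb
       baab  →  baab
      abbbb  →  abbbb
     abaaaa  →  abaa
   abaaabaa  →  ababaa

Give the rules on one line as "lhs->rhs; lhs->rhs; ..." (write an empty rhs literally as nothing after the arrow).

aaa->a; bba->

  | abab
  | abbaabb => aabb
  | baaabab => babab
  | bbbabaaa => bbaaa => aa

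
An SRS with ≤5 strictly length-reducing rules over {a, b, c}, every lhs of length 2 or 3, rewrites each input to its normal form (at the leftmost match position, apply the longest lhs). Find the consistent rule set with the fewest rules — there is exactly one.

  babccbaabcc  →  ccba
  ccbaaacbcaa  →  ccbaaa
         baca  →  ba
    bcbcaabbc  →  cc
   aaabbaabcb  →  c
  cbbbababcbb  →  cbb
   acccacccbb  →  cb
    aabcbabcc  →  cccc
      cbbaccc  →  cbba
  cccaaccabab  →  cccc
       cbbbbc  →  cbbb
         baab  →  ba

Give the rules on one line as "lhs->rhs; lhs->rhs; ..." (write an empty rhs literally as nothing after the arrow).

ab->c; ac->a; aca->a; bc->

  | babccbaabcc => bcccbaabcc => ccbaabcc => ccbaccc => ccbacc => ccbac => ccba
  | ccbaaacbcaa => ccbaaabcaa => ccbaaccaa => ccbaacaa => ccbaaa
  | baca => ba
  | bcbcaabbc => bcaabbc => aabbc => acbc => abc => cc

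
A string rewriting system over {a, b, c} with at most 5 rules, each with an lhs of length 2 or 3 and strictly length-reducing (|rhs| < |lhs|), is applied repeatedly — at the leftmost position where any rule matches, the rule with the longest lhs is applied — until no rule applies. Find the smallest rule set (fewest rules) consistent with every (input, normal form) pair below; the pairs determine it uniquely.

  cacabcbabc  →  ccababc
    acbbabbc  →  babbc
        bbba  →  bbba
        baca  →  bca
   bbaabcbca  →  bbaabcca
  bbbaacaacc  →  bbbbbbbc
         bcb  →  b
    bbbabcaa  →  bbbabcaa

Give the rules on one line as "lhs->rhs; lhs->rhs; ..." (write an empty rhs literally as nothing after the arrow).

  | cacabcbabc => ccabcbabc => ccababc
  | acbbabbc => cbbabbc => babbc
  | bbba
  | baca => bca

aac->bb; ac->c; cb->; cbc->cc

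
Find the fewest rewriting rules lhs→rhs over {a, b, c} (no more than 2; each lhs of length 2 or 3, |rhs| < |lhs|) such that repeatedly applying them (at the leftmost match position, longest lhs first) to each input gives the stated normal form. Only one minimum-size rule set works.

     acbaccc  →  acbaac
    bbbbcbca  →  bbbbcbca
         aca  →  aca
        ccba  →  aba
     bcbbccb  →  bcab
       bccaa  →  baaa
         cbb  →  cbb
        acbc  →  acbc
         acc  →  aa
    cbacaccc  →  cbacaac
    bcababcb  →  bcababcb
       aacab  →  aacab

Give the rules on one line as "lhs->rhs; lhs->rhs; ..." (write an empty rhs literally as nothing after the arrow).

  | acbaccc => acbaac
  | bbbbcbca
  | aca
  | ccba => aba

bba->a; cc->a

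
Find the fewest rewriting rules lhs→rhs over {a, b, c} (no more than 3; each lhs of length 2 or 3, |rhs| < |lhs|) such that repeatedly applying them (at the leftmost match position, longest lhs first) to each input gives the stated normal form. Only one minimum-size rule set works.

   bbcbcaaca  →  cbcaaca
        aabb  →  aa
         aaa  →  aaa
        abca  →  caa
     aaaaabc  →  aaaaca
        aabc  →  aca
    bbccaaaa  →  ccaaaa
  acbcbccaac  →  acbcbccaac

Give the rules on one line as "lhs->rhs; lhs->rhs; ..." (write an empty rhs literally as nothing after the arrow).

abc->ca; bb->

  | bbcbcaaca => cbcaaca
  | aabb => aa
  | aaa
  | abca => caa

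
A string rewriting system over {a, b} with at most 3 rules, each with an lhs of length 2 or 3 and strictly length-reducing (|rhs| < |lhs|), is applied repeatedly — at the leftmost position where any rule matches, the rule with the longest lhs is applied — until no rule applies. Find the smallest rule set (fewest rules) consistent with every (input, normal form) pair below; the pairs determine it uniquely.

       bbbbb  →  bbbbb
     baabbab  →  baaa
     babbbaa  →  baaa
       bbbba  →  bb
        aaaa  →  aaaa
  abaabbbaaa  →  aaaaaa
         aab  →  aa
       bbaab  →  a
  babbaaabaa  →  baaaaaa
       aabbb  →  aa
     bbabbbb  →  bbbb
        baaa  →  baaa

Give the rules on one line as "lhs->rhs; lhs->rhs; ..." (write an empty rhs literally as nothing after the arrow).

  | bbbbb
  | baabbab => baabab => baaab => baaa
  | babbbaa => babbaa => babaa => baaa
  | bbbba => bb

ab->a; bba->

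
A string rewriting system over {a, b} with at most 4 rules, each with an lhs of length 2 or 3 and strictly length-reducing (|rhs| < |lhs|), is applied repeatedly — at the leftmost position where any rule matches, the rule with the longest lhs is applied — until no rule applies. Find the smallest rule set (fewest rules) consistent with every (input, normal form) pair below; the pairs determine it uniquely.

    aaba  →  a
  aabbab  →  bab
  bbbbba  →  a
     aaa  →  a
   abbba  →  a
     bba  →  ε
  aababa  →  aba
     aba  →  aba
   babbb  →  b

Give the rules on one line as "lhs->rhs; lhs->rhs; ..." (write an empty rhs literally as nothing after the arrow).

aa->; aab->; bb->a

  | aaba => a
  | aabbab => bab
  | bbbbba => abbba => aaba => a
  | aaa => a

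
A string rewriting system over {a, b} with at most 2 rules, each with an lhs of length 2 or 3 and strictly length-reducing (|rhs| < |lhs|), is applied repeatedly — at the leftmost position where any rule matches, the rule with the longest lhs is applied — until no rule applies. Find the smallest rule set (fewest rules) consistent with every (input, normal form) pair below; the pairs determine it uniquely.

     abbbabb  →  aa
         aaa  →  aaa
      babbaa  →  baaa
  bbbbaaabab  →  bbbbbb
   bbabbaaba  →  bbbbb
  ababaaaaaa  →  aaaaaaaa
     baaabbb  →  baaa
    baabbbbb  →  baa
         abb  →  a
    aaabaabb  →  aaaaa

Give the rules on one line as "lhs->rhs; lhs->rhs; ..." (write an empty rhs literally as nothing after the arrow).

  | abbbabb => abbabb => ababb => aabb => aab => aa
  | aaa
  | babbaa => babaa => baaa
  | bbbbaaabab => bbbbaabab => bbbbabab => bbbbbab => bbbbbb

ab->a; bba->bb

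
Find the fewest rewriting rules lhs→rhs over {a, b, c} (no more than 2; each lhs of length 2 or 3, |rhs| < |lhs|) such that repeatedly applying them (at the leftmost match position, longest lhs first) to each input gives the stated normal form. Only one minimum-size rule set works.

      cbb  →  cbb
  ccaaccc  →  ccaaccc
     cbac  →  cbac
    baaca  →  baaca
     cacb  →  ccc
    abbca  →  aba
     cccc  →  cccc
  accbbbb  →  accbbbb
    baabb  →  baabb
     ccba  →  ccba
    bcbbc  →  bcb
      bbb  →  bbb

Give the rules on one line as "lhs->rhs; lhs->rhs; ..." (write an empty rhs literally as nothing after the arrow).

  | cbb
  | ccaaccc
  | cbac
  | baaca

acb->cc; bbc->b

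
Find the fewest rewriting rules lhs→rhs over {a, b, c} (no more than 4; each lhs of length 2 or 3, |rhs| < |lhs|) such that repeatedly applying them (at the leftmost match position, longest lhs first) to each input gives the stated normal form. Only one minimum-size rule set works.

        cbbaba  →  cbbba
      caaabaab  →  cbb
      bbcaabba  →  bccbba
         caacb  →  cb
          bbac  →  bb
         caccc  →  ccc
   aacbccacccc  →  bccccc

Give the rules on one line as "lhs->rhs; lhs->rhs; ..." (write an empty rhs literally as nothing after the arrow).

  | cbbaba => cbbba
  | caaabaab => caabaab => cabaab => cbaab => cbab => cbb
  | bbcaabba => bccabba => bccbba
  | caacb => cab => cb

ab->b; ac->; bca->cc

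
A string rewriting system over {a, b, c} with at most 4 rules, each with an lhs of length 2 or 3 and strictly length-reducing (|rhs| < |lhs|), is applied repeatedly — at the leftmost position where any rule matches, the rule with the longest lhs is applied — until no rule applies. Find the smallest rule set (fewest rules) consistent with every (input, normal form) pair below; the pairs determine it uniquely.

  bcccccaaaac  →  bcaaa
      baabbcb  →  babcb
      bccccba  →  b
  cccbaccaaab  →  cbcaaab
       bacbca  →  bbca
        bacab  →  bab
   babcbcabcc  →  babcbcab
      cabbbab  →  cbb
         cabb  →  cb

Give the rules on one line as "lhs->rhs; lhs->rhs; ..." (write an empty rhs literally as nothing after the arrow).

  | bcccccaaaac => bcccaaaac => bcaaaac => bcaaa
  | baabbcb => babcb
  | bccccba => bccba => bba => b
  | cccbaccaaab => cbaccaaab => cbcaaab

abb->b; ac->; bba->b; cc->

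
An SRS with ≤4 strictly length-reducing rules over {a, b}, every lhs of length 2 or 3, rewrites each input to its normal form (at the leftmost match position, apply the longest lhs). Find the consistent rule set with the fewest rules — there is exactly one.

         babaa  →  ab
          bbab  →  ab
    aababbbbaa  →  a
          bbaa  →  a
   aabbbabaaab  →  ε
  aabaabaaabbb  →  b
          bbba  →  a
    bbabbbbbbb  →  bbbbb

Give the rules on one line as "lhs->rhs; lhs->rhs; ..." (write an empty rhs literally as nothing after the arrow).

  | babaa => abaa => aba => ab
  | bbab => bab => ab
  | aababbbbaa => ababbbbaa => abbbbbaa => bbbaa => bbaa => baa => aa => a
  | bbaa => baa => aa => a

aa->a; aba->ab; abb->; ba->a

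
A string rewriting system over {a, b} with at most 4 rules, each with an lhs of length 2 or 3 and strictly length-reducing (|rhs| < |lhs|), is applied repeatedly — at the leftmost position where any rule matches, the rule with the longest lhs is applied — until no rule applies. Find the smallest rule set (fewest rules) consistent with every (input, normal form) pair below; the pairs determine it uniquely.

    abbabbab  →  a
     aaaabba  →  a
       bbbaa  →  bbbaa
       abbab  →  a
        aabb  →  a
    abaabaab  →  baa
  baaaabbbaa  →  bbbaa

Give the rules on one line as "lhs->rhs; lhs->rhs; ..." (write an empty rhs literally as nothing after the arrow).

aaa->; ab->a; abb->; bab->b

  | abbabbab => abbab => ab => a
  | aaaabba => abba => a
  | bbbaa
  | abbab => ab => a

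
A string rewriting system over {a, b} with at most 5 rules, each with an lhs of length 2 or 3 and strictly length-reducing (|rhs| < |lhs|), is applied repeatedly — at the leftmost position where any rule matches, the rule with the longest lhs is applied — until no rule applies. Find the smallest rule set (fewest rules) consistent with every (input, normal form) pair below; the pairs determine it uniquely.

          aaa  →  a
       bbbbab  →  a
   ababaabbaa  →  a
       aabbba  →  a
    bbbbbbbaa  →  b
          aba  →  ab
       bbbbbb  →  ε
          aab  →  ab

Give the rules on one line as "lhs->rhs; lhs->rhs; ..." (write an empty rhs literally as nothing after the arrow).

aa->a; ba->b; bb->a; bbb->

  | aaa => aa => a
  | bbbbab => bab => bb => a
  | ababaabbaa => abbaabbaa => aaaabbaa => aaabbaa => aabbaa => abbaa => aaaa => aaa => aa => a
  | aabbba => abbba => aa => a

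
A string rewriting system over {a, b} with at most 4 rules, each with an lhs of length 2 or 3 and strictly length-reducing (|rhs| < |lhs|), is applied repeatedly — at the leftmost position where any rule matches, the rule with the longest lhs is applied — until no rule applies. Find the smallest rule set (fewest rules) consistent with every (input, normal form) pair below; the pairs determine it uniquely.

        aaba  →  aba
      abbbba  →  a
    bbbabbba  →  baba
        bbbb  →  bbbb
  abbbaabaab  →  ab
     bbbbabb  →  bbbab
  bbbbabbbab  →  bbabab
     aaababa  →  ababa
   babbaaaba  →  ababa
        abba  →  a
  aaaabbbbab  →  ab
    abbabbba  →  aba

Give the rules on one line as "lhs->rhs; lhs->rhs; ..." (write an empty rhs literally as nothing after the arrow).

  | aaba => aba
  | abbbba => aabba => abba => aaa => aa => a
  | bbbabbba => bbbaaba => bbabba => bbaaa => baba
  | bbbb

aa->a; abb->aa; baa->ab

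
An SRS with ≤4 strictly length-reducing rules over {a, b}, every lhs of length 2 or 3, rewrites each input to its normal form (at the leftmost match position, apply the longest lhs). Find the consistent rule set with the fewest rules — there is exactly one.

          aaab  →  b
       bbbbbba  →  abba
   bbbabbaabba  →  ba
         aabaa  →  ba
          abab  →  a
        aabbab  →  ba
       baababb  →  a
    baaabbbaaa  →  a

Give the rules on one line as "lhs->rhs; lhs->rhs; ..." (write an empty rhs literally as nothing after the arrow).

  | aaab => aab => b
  | bbbbbba => babbba => abba
  | bbbabbaabba => baabbaabba => bbbaabba => baaabba => baabba => bbba => baa => ba
  | aabaa => baa => ba

aa->a; aab->b; bab->a; bbb->ba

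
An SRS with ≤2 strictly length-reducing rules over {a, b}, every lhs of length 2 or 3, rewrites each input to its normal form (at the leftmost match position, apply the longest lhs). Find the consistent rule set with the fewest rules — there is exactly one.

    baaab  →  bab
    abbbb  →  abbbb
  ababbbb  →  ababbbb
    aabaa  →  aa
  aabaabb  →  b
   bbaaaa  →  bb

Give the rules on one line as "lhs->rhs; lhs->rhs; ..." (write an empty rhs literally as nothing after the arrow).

aab->; baa->b

  | baaab => bab
  | abbbb
  | ababbbb
  | aabaa => aa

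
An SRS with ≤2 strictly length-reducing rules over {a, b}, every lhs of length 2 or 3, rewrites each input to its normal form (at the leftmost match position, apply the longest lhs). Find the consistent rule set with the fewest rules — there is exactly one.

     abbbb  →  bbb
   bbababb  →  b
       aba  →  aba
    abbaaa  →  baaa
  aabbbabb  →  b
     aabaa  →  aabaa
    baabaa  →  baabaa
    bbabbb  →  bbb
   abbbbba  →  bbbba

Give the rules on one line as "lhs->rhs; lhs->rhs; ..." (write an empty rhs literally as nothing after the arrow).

abb->b; bab->

  | abbbb => bbb
  | bbababb => babb => b
  | aba
  | abbaaa => baaa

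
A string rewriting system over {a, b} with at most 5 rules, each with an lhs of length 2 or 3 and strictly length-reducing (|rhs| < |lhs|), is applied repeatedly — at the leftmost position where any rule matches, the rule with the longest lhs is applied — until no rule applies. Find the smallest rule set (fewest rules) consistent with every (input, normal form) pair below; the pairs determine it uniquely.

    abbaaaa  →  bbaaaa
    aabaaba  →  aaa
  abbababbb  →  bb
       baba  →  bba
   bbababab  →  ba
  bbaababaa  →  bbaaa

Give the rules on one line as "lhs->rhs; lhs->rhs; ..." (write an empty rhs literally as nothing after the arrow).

  | abbaaaa => bbaaaa
  | aabaaba => aaaba => aaa
  | abbababbb => bbababbb => bbbabbb => baabbb => babbb => bbbb => bab => bb
  | baba => bba

ab->; abb->bb; bab->bb; bbb->ba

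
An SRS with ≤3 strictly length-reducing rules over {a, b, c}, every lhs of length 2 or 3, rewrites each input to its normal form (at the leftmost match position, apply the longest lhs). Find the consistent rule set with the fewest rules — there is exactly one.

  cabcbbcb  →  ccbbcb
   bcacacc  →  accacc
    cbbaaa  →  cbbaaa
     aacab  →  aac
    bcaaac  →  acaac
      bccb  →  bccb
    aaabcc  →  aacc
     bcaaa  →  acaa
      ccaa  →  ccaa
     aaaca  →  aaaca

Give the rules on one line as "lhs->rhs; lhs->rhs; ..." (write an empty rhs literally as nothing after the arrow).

ab->; bca->ac

  | cabcbbcb => ccbbcb
  | bcacacc => accacc
  | cbbaaa
  | aacab => aac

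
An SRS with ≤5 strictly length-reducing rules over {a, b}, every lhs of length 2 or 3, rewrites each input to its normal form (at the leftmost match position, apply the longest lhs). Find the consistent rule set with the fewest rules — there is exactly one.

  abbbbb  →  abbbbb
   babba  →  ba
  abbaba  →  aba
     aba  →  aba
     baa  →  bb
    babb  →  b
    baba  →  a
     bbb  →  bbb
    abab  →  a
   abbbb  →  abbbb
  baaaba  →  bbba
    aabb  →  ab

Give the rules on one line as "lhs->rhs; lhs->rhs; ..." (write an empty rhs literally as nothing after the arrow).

aa->b; aaa->b; aab->a; bab->

  | abbbbb
  | babba => ba
  | abbaba => aba
  | aba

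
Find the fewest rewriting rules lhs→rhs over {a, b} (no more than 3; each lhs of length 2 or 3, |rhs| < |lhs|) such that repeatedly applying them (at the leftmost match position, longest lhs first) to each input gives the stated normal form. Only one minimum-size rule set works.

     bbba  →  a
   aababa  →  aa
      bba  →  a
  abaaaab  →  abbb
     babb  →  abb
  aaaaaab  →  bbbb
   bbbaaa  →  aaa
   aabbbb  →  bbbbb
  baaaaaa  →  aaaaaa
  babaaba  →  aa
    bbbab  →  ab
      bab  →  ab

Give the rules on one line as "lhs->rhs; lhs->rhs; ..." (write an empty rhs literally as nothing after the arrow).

  | bbba => bba => ba => a
  | aababa => bbaba => baba => aba => aa
  | bba => ba => a
  | abaaaab => aaaaab => aaabb => abbb

aab->bb; ba->a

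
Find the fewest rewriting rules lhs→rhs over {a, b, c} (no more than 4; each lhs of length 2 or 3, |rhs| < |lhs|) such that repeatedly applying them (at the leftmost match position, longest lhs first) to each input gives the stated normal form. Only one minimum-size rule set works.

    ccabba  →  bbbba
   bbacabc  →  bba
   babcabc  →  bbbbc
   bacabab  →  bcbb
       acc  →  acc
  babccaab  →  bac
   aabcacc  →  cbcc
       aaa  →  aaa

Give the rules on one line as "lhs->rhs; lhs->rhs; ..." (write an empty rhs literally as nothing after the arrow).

ab->c; cca->bb; ccc->

  | ccabba => bbbba
  | bbacabc => bbaccc => bba
  | babcabc => bccabc => bbbbc
  | bacabab => baccab => babbb => bcbb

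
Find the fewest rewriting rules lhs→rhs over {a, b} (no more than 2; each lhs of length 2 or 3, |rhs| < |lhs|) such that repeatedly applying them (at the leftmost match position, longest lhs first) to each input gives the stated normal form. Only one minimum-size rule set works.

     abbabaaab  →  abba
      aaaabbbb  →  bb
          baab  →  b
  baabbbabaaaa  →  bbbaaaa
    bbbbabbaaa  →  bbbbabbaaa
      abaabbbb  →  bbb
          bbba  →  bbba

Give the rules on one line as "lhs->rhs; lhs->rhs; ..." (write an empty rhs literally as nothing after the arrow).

  | abbabaaab => abbaaab => abba
  | aaaabbbb => aabbb => bb
  | baab => b
  | baabbbabaaaa => bbbabaaaa => bbbaaaa

aab->; aba->a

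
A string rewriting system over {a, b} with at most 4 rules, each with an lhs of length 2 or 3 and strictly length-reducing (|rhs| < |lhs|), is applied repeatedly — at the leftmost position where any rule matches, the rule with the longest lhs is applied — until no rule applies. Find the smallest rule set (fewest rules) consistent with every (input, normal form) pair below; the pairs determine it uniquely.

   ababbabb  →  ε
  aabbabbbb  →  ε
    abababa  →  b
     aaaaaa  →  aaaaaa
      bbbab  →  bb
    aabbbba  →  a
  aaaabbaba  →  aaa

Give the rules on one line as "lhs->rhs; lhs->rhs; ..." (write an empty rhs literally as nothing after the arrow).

ab->b; aba->; abb->; bba->a

  | ababbabb => bbabb => abb => ε
  | aabbabbbb => aabbbb => abb => ε
  | abababa => baba => b
  | aaaaaa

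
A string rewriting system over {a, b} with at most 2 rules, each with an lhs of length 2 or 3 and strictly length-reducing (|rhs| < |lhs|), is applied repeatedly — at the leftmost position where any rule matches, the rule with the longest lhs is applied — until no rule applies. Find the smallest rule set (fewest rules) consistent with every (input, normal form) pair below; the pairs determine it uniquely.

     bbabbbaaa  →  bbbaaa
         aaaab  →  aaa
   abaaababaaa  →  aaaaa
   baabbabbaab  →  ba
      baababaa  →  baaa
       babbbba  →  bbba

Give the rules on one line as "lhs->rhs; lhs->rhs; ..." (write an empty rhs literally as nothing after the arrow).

ab->; bab->

  | bbabbbaaa => bbbaaa
  | aaaab => aaa
  | abaaababaaa => aaababaaa => aaabaaa => aaaaa
  | baabbabbaab => bababbaab => abbaab => baab => ba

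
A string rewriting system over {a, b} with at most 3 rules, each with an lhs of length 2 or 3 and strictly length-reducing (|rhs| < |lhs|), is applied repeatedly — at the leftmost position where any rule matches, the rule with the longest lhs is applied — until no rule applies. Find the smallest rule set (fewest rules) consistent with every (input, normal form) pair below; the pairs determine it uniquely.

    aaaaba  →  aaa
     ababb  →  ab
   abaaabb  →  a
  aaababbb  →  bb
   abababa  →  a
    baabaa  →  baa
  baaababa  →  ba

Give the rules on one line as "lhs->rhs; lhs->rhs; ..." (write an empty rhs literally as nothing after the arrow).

  | aaaaba => aaa
  | ababb => ab
  | abaaabb => abab => a
  | aaababbb => aabbb => bb

aab->; bab->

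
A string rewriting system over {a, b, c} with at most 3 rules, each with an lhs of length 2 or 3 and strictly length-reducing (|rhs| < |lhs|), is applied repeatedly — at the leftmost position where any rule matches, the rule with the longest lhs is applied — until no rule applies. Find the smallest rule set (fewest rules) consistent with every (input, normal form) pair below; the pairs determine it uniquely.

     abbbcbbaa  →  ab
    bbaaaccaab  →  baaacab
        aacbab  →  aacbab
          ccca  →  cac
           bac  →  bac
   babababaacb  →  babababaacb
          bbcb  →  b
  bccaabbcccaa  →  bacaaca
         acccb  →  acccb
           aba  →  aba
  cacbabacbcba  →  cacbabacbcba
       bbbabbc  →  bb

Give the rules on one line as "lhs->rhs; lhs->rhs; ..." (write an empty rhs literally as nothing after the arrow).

  | abbbcbbaa => abbbaa => abba => ab
  | bbaaaccaab => baaccaab => baaacab
  | aacbab
  | ccca => cac

bba->b; bbc->; cca->ac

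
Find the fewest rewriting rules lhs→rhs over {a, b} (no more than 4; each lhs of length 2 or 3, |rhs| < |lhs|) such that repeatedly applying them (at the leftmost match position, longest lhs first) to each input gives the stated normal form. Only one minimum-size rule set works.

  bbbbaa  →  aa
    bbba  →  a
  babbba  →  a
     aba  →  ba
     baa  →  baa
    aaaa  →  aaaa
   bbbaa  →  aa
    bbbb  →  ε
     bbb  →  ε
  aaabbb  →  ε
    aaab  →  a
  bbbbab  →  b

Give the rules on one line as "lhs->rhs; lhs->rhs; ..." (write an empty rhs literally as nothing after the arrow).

  | bbbbaa => bbbaa => bbaa => aa
  | bbba => bba => a
  | babbba => bbbba => bbba => bba => a
  | aba => ba

aab->; ab->b; bb->; bbb->bb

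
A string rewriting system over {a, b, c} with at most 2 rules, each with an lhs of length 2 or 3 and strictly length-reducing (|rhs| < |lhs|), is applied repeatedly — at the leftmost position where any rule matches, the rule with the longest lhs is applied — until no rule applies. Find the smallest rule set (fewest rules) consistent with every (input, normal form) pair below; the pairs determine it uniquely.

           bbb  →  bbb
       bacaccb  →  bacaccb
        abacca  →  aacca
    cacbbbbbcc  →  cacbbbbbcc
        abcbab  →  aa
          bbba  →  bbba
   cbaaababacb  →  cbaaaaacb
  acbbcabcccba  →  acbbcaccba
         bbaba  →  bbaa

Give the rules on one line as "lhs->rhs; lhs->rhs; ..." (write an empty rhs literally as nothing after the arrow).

ab->a; abc->a

  | bbb
  | bacaccb
  | abacca => aacca
  | cacbbbbbcc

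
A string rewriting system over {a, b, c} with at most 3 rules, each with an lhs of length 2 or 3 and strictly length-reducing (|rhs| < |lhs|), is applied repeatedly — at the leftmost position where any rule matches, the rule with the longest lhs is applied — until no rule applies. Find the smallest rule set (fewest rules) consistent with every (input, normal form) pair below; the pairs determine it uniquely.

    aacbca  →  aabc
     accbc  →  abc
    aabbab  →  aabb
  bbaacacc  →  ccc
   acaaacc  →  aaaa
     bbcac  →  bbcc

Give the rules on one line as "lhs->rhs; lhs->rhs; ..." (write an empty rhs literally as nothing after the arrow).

  | aacbca => aabca => aabc
  | accbc => acbc => abc
  | aabbab => aabb
  | bbaacacc => bacacc => cacc => ccc

ac->a; ba->; ca->c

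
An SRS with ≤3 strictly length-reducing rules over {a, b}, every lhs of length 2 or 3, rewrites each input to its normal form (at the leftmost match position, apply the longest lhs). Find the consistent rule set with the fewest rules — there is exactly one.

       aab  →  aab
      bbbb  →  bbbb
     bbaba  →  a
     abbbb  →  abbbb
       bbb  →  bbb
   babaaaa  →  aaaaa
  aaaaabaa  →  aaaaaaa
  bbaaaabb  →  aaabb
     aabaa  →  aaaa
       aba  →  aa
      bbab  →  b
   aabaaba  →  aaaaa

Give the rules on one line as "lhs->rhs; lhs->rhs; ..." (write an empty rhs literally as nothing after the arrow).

ba->a; bba->

  | aab
  | bbbb
  | bbaba => ba => a
  | abbbb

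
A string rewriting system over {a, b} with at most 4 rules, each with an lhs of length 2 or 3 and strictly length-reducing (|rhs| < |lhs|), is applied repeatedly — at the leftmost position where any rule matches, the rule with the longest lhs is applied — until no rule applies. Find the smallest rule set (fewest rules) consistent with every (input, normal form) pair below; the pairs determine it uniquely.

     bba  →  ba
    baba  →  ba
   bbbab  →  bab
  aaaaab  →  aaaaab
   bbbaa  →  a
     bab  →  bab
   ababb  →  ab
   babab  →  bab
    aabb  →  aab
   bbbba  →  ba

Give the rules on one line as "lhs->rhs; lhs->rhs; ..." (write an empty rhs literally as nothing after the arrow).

  | bba => ba
  | baba => ba
  | bbbab => bbab => bab
  | aaaaab

aba->a; baa->a; bb->b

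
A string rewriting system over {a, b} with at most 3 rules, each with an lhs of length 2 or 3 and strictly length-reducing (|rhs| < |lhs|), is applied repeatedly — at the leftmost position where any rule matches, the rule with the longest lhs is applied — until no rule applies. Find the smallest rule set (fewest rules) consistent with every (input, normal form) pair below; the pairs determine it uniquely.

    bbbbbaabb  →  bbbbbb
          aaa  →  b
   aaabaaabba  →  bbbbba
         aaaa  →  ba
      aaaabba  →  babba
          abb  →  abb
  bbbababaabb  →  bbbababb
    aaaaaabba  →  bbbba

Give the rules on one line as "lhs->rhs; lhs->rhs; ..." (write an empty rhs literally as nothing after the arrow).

  | bbbbbaabb => bbbbbb
  | aaa => b
  | aaabaaabba => bbaaabba => bbbbba
  | aaaa => ba

aaa->b; aab->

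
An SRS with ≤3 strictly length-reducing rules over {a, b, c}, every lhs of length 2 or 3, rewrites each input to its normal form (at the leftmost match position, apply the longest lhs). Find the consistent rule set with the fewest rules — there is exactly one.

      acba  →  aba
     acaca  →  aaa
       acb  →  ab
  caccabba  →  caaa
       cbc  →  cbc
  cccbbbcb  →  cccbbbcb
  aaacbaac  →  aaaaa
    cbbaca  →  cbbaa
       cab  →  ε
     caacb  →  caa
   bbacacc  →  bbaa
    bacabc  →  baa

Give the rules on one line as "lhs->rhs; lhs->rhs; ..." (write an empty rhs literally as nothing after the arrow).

aab->aa; ac->a; cab->

  | acba => aba
  | acaca => aaca => aaa
  | acb => ab
  | caccabba => cacabba => caabba => caaba => caaa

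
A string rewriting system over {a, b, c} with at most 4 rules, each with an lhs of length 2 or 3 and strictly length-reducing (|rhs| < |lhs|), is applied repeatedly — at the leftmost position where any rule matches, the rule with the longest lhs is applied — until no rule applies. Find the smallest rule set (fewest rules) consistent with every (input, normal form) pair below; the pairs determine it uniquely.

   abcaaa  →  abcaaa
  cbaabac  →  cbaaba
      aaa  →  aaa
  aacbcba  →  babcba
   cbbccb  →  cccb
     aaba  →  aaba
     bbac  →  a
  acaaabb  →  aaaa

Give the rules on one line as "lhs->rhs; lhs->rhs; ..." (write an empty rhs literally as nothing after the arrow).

  | abcaaa
  | cbaabac => cbaaba
  | aaa
  | aacbcba => babcba

aac->ba; ac->a; bb->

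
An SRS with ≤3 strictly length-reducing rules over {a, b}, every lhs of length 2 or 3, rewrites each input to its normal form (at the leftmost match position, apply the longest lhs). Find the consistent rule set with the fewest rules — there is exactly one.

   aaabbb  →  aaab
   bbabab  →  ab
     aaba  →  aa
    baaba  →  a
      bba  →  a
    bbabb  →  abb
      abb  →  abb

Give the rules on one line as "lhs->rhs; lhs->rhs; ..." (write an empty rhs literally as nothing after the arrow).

  | aaabbb => aaab
  | bbabab => abab => ab
  | aaba => aa
  | baaba => aba => a

ba->; bba->a; bbb->b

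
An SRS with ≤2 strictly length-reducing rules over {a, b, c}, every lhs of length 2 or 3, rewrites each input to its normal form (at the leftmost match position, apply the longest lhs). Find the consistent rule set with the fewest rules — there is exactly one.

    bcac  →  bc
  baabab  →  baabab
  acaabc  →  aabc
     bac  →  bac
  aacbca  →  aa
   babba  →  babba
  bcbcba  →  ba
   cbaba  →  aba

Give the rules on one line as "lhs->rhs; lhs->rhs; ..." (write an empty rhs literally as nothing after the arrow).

  | bcac => bc
  | baabab
  | acaabc => aabc
  | bac

ca->; cb->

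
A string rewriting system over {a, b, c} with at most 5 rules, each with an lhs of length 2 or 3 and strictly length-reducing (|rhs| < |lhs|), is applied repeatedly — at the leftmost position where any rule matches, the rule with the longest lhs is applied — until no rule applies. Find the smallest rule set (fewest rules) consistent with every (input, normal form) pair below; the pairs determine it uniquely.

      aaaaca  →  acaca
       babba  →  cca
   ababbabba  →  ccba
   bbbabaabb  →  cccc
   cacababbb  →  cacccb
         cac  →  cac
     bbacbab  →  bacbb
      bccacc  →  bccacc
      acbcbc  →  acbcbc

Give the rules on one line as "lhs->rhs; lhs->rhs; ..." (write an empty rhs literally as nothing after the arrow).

aaa->ac; ab->b; bba->ba; bbb->cc

  | aaaaca => acaca
  | babba => bbba => cca
  | ababbabba => babbabba => bbbabba => ccabba => ccbba => ccba
  | bbbabaabb => ccabaabb => ccbaabb => ccbabb => ccbbb => cccc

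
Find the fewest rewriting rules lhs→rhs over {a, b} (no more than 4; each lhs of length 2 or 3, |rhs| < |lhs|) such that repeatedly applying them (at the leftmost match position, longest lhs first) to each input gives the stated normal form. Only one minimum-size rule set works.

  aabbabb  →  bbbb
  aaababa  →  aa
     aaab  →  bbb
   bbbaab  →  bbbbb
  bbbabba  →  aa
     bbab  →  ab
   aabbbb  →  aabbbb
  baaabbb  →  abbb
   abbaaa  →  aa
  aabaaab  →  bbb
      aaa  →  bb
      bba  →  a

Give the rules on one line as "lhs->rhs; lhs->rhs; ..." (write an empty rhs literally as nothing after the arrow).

  | aabbabb => aababb => aaabb => bbbb
  | aaababa => bbbaba => bbaba => baba => aba => aa
  | aaab => bbb
  | bbbaab => bbbbb

aaa->bb; ba->a; baa->bb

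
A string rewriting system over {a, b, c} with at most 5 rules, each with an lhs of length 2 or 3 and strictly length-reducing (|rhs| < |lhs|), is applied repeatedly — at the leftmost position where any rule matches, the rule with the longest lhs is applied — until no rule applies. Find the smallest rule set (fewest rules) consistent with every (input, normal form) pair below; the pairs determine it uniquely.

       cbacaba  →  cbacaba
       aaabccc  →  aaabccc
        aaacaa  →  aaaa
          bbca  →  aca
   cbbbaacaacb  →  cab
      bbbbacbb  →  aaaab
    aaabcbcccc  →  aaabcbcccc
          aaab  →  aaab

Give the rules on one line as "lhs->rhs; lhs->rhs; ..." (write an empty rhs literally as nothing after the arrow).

acb->aa; baa->b; bb->a; caa->a

  | cbacaba
  | aaabccc
  | aaacaa => aaaa
  | bbca => aca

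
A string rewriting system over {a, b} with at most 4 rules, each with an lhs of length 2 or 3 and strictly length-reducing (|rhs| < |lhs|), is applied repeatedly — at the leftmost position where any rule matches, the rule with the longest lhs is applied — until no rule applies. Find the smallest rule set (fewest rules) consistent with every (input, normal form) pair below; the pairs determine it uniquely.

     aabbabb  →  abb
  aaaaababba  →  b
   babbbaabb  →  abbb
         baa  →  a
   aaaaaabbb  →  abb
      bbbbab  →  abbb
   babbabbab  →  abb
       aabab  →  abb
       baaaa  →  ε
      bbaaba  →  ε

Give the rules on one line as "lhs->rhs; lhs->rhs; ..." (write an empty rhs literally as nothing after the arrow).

  | aabbabb => bbbabb => babbb => abb
  | aaaaababba => baaababba => aababba => bbabba => abbba => abab => aa => b
  | babbbaabb => abbaabb => aababb => bbabb => abbb
  | baa => a

aa->b; ba->; bab->a; bba->ab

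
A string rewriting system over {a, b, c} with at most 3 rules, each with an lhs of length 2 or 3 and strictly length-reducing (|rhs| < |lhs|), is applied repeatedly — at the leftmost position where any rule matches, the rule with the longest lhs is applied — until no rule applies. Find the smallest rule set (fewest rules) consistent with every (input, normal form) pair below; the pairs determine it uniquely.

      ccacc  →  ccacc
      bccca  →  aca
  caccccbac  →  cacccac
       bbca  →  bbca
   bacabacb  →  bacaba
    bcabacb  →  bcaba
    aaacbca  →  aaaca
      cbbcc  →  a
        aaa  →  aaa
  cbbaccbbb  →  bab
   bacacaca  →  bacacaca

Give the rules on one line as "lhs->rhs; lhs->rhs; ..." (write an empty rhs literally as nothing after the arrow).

  | ccacc
  | bccca => aca
  | caccccbac => cacccac
  | bbca

bcc->a; cb->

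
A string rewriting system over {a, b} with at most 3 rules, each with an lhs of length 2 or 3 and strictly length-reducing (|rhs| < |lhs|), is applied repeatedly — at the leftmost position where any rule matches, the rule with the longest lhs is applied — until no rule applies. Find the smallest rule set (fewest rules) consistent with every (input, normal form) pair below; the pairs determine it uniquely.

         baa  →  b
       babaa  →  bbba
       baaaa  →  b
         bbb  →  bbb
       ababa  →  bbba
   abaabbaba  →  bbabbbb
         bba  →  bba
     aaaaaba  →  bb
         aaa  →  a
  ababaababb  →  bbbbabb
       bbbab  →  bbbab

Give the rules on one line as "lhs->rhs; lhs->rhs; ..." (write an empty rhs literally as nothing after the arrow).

aa->; aba->bb

  | baa => b
  | babaa => bbba
  | baaaa => baa => b
  | bbb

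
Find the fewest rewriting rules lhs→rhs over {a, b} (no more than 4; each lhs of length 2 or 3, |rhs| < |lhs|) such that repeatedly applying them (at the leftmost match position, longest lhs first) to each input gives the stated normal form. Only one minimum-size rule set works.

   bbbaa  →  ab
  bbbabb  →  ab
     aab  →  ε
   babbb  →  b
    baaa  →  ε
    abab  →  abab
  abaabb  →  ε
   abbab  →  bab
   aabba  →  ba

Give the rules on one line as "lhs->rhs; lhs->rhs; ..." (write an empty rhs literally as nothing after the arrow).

  | bbbaa => abaa => ab
  | bbbabb => ababb => abaa => ab
  | aab => ε
  | babbb => baab => b

aa->; aaa->ba; aab->; bb->a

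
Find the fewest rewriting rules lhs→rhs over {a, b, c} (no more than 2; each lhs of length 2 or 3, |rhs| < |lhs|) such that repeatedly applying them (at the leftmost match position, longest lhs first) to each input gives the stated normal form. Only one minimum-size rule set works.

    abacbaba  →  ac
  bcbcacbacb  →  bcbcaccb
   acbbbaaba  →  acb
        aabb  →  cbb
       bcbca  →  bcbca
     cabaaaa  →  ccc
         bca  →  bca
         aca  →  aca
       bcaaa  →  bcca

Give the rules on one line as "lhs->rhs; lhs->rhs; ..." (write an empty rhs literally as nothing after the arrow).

aa->c; ba->

  | abacbaba => acbaba => acba => ac
  | bcbcacbacb => bcbcaccb
  | acbbbaaba => acbbaba => acbba => acb
  | aabb => cbb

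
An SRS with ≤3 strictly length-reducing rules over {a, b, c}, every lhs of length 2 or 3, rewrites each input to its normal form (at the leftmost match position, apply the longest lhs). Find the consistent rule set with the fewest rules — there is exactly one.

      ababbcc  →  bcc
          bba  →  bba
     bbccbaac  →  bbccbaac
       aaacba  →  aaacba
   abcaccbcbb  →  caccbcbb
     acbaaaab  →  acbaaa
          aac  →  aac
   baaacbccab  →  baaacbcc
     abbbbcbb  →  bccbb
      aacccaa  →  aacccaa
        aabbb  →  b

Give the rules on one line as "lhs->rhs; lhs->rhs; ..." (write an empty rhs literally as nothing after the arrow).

ab->; bbb->bc

  | ababbcc => abbcc => bcc
  | bba
  | bbccbaac
  | aaacba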